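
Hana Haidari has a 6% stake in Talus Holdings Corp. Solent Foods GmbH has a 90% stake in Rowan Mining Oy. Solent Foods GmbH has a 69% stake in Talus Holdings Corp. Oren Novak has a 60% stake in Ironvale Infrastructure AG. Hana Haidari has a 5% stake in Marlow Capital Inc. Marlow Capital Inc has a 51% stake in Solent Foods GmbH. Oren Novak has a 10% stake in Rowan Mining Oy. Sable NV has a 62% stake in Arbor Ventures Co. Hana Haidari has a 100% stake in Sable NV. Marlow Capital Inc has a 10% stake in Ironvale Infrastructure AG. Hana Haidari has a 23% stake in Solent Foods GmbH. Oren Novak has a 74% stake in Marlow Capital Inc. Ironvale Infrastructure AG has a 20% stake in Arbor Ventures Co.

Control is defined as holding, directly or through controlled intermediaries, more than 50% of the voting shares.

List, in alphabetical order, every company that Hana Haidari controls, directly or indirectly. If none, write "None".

Arbor Ventures Co, Sable NV

Hana holds 100% of Sable, so Hana controls Sable.
Sable holds 62% of Arbor, so Hana controls Arbor.
No other company's threshold is met.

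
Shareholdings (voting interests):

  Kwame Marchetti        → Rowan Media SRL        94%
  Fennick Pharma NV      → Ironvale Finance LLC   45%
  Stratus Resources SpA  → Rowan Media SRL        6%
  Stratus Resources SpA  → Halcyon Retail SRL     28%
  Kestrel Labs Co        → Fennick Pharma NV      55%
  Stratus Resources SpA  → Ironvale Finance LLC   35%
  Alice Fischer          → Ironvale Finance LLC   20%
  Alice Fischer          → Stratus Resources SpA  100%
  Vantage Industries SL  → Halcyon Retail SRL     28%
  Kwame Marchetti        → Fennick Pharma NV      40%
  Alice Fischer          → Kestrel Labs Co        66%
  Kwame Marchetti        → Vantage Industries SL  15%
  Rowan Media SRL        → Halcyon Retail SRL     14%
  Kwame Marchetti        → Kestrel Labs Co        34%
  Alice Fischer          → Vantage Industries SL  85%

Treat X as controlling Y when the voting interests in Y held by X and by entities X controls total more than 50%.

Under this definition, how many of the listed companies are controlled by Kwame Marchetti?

Kwame holds 94% of Rowan, so Kwame controls Rowan.
No other company's threshold is met.
Kwame controls 1 company.

1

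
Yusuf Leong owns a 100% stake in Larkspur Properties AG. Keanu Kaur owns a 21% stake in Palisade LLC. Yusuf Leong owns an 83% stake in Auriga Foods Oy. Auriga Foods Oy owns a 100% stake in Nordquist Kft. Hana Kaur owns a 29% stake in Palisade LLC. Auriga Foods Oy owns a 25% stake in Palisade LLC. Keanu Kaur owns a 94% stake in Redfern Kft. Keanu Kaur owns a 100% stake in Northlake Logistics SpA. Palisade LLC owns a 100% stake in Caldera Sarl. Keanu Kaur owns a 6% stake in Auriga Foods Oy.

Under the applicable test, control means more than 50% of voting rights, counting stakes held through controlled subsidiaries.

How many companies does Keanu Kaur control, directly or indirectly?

Keanu holds 94% of Redfern, so Keanu controls Redfern.
Keanu holds 100% of Northlake, so Keanu controls Northlake.
No other company's threshold is met.
Keanu controls 2 companies.

2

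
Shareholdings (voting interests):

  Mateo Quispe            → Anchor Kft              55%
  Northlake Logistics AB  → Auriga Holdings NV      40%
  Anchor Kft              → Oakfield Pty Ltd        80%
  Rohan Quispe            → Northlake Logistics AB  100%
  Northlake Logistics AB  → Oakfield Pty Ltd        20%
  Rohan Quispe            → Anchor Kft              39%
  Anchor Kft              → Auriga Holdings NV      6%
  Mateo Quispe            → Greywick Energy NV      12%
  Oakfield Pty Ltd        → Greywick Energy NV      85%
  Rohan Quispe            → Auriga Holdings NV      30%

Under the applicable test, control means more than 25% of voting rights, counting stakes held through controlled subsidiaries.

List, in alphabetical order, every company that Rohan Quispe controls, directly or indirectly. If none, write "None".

Anchor Kft, Auriga Holdings NV, Greywick Energy NV, Northlake Logistics AB, Oakfield Pty Ltd

Rohan holds 39% of Anchor, so Rohan controls Anchor.
Rohan holds 100% of Northlake, so Rohan controls Northlake.
Anchor and Northlake together hold 80% + 20% = 100% of Oakfield, so Rohan controls Oakfield.
Rohan and Northlake and Anchor together hold 30% + 40% + 6% = 76% of Auriga, so Rohan controls Auriga.
Oakfield holds 85% of Greywick, so Rohan controls Greywick.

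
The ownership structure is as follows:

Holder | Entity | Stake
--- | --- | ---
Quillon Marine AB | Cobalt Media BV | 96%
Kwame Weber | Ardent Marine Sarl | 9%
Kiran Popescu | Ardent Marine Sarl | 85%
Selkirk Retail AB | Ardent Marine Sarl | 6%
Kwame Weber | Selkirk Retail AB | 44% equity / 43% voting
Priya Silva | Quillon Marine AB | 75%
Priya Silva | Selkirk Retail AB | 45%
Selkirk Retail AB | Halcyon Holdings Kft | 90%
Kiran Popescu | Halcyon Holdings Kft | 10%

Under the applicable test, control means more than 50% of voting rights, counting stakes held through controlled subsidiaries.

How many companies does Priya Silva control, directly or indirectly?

Priya holds 75% of Quillon, so Priya controls Quillon.
Quillon holds 96% of Cobalt, so Priya controls Cobalt.
No other company's threshold is met.
Priya controls 2 companies.

2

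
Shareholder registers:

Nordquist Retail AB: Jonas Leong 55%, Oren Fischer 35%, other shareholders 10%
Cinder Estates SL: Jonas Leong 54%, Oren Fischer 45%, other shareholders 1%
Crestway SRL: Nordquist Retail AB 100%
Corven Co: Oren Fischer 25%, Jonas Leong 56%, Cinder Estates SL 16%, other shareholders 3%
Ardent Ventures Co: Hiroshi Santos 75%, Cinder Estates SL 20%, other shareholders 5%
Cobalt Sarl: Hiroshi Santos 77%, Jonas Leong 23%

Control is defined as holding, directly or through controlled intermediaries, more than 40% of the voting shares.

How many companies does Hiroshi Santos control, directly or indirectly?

2

Hiroshi holds 75% of Ardent, so Hiroshi controls Ardent.
Hiroshi holds 77% of Cobalt, so Hiroshi controls Cobalt.
No other company's threshold is met.
Hiroshi controls 2 companies.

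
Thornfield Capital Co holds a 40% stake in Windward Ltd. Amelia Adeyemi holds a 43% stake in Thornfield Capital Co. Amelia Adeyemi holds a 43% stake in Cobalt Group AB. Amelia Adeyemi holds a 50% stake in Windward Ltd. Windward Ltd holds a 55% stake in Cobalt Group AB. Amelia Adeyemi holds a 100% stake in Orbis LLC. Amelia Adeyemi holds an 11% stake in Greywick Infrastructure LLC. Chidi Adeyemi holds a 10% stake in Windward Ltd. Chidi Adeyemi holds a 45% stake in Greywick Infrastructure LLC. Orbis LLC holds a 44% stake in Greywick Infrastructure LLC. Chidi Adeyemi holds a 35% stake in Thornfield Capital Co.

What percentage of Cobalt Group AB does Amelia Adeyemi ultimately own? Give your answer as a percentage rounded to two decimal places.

79.96%

Amelia reaches Cobalt along 3 paths.
Direct stake: 43% = 43%.
Via Windward: 50% × 55% = 27.5%.
Via Thornfield → Windward: 43% × 40% × 55% = 9.46%.
Total: 43% + 27.5% + 9.46% = 79.96%.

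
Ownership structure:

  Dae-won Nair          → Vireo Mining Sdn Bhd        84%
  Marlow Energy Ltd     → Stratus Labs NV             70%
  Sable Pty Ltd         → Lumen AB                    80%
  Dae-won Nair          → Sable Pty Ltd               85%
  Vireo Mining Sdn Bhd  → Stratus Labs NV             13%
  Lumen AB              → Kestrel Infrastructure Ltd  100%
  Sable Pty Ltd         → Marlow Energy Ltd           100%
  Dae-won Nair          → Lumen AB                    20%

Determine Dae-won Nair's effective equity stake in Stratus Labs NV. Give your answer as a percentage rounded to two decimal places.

Dae-won reaches Stratus along 2 paths.
Via Sable → Marlow: 85% × 100% × 70% = 59.5%.
Via Vireo: 84% × 13% = 10.92%.
Total: 59.5% + 10.92% = 70.42%.

70.42%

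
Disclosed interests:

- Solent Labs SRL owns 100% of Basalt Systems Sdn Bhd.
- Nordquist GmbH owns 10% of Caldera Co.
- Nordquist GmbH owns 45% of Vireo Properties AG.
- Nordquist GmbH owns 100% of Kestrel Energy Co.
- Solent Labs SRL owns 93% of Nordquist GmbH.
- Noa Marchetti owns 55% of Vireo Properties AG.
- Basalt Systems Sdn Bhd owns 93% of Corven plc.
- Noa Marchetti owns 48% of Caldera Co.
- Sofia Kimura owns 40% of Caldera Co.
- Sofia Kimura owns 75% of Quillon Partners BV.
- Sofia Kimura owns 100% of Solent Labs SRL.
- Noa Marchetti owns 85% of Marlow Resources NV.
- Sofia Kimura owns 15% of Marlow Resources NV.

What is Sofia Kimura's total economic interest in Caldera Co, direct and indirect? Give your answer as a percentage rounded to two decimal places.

Sofia reaches Caldera along 2 paths.
Via Solent → Nordquist: 100% × 93% × 10% = 9.3%.
Direct stake: 40% = 40%.
Total: 9.3% + 40% = 49.3%.
Rounded: 49.30%.

49.30%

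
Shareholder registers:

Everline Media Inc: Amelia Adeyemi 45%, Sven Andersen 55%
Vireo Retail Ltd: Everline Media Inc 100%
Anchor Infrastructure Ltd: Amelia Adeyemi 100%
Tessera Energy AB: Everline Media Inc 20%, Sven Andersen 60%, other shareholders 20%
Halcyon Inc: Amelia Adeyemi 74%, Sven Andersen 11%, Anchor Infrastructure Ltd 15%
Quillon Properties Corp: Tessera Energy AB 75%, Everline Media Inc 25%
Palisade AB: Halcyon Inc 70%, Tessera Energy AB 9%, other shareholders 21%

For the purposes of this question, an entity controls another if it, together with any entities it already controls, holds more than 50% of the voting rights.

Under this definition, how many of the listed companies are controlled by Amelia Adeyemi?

Amelia holds 100% of Anchor, so Amelia controls Anchor.
Amelia and Anchor together hold 74% + 15% = 89% of Halcyon, so Amelia controls Halcyon.
Halcyon holds 70% of Palisade, so Amelia controls Palisade.
No other company's threshold is met.
Amelia controls 3 companies.

3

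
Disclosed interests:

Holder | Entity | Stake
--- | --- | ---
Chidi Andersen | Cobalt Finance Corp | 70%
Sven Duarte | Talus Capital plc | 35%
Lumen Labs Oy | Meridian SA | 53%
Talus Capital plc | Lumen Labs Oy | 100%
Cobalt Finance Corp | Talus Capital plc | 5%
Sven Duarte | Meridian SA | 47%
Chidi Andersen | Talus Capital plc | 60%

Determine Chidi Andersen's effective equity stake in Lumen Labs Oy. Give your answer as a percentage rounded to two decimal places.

Chidi reaches Lumen along 2 paths.
Via Talus: 60% × 100% = 60%.
Via Cobalt → Talus: 70% × 5% × 100% = 3.5%.
Total: 60% + 3.5% = 63.5%.
Rounded: 63.50%.

63.50%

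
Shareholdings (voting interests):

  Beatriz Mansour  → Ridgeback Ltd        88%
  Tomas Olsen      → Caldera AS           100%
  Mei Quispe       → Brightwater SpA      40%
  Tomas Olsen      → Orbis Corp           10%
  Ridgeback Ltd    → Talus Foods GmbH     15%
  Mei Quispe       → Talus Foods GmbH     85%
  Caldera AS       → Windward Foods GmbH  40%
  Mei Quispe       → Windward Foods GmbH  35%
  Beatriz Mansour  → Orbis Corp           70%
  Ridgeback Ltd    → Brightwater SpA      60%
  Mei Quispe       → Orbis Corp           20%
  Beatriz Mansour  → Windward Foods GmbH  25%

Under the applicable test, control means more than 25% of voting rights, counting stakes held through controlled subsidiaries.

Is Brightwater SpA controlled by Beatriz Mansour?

Yes

Beatriz holds 88% of Ridgeback, so Beatriz controls Ridgeback.
Ridgeback holds 60% of Brightwater, so Beatriz controls Brightwater.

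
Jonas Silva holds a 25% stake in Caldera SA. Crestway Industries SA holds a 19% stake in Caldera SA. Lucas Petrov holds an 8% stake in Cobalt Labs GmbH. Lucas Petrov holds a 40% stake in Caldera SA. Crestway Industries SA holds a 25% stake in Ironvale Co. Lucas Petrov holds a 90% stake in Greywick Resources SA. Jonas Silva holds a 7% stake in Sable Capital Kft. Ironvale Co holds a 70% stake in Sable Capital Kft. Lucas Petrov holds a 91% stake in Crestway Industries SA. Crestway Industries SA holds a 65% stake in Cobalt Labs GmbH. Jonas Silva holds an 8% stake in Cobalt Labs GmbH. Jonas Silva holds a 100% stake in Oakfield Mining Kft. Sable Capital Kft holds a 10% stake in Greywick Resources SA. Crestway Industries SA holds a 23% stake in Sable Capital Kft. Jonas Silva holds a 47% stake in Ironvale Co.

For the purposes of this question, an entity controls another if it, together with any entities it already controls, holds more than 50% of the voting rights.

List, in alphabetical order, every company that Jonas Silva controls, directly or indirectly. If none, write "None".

Jonas holds 100% of Oakfield, so Jonas controls Oakfield.
No other company's threshold is met.

Oakfield Mining Kft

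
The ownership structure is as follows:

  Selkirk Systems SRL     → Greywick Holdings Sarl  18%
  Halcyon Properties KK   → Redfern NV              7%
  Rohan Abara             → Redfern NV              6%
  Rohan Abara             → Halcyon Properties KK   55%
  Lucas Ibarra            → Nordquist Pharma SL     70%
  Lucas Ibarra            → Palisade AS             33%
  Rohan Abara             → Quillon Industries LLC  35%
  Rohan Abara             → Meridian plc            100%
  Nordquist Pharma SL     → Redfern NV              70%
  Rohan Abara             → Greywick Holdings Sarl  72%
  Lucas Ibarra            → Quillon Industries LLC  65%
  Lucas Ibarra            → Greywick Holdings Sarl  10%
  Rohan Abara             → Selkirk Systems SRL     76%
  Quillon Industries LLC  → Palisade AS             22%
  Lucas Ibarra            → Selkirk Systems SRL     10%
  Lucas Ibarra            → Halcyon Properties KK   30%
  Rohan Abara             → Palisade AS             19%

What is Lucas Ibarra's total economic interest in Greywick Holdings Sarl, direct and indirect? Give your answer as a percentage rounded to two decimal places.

11.80%

Lucas reaches Greywick along 2 paths.
Via Selkirk: 10% × 18% = 1.8%.
Direct stake: 10% = 10%.
Total: 1.8% + 10% = 11.8%.
Rounded: 11.80%.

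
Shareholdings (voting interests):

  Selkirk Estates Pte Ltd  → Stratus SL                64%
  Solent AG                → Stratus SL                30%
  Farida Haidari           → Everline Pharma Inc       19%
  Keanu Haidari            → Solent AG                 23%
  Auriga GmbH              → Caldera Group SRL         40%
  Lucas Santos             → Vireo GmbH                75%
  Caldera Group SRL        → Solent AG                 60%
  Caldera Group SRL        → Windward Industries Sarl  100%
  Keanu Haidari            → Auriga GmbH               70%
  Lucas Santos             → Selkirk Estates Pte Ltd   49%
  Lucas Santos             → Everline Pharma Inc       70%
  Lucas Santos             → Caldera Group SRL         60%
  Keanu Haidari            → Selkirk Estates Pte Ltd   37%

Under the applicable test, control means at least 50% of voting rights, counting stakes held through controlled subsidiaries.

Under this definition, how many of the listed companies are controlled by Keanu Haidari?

Keanu holds 70% of Auriga, so Keanu controls Auriga.
No other company's threshold is met.
Keanu controls 1 company.

1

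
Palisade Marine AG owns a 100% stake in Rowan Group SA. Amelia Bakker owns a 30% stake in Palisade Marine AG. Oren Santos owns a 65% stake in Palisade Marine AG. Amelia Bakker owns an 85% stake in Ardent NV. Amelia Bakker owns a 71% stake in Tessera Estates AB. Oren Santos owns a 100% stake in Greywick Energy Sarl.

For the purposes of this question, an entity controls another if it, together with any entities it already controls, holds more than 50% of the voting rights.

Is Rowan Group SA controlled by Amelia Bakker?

No

Amelia holds 71% of Tessera, so Amelia controls Tessera.
Amelia holds 85% of Ardent, so Amelia controls Ardent.
Neither Amelia nor any entity Amelia controls holds any voting interest in Rowan.
So Amelia does not control Rowan.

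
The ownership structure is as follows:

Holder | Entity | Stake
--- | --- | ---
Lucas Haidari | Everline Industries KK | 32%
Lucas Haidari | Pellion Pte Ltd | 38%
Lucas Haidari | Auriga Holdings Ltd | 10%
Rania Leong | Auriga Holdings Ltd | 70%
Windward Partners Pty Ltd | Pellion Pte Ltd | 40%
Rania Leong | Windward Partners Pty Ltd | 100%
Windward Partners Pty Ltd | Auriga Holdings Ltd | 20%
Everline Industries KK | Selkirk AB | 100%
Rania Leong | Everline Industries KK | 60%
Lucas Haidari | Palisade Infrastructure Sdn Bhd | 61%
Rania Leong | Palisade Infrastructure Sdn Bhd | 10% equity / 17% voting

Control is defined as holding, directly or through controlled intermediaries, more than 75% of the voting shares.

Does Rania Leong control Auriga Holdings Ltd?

Yes

Rania holds 100% of Windward, so Rania controls Windward.
Rania and Windward together hold 70% + 20% = 90% of Auriga, so Rania controls Auriga.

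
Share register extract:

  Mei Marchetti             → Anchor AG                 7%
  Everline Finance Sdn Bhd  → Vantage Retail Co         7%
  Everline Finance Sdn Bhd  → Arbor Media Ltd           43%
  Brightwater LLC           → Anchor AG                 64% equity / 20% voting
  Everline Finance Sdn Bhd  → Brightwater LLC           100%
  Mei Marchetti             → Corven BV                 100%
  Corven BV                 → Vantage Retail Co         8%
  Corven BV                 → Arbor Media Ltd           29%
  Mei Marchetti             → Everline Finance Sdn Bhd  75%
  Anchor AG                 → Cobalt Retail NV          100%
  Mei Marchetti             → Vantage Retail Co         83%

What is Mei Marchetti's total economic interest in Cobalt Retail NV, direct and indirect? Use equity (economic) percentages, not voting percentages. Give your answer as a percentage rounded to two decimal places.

Mei reaches Cobalt along 2 paths.
Via Everline → Brightwater → Anchor: 75% × 100% × 64% × 100% = 48%.
Via Anchor: 7% × 100% = 7%.
Total: 48% + 7% = 55%.
Rounded: 55.00%.

55.00%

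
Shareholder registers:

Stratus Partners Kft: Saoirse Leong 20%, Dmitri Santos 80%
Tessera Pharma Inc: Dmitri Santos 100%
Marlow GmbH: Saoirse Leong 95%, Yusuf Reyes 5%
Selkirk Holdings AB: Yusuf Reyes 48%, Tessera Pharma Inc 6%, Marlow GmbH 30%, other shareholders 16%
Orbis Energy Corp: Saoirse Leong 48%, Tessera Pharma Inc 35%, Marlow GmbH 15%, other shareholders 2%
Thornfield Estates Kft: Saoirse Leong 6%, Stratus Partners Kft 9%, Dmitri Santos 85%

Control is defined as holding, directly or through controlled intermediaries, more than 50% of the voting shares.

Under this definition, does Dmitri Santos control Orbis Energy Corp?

No

Dmitri holds 80% of Stratus, so Dmitri controls Stratus.
Dmitri holds 100% of Tessera, so Dmitri controls Tessera.
Stratus and Dmitri together hold 9% + 85% = 94% of Thornfield, so Dmitri controls Thornfield.
In Orbis, Dmitri's side holds only 35%, not > 50%.
So Dmitri does not control Orbis.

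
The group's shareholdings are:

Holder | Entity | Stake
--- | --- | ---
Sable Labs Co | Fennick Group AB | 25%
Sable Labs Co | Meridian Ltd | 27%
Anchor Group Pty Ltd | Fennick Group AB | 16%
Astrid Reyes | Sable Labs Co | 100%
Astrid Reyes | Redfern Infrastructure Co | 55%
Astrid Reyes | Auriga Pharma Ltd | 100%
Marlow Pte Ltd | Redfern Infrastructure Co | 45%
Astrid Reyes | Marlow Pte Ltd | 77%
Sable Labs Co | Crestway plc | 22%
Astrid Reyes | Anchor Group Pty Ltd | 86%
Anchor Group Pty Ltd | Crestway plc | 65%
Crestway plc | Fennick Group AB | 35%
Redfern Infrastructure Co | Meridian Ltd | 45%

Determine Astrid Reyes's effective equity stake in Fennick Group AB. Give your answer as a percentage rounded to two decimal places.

Astrid reaches Fennick along 4 paths.
Via Anchor → Crestway: 86% × 65% × 35% = 19.565%.
Via Sable → Crestway: 100% × 22% × 35% = 7.7%.
Via Anchor: 86% × 16% = 13.76%.
Via Sable: 100% × 25% = 25%.
Total: 19.565% + 7.7% + 13.76% + 25% = 66.025%.
Rounded: 66.03%.

66.03%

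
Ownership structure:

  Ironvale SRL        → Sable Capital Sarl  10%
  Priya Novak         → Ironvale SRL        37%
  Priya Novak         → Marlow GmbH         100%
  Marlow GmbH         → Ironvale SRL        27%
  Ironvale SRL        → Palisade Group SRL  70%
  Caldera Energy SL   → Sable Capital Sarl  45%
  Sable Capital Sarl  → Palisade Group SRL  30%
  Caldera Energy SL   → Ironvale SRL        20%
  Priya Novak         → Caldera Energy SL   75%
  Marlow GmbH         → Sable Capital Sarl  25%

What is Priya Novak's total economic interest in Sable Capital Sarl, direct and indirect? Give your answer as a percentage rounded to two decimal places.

Priya reaches Sable along 5 paths.
Via Caldera → Ironvale: 75% × 20% × 10% = 1.5%.
Via Ironvale: 37% × 10% = 3.7%.
Via Marlow → Ironvale: 100% × 27% × 10% = 2.7%.
Via Marlow: 100% × 25% = 25%.
Via Caldera: 75% × 45% = 33.75%.
Total: 1.5% + 3.7% + 2.7% + 25% + 33.75% = 66.65%.

66.65%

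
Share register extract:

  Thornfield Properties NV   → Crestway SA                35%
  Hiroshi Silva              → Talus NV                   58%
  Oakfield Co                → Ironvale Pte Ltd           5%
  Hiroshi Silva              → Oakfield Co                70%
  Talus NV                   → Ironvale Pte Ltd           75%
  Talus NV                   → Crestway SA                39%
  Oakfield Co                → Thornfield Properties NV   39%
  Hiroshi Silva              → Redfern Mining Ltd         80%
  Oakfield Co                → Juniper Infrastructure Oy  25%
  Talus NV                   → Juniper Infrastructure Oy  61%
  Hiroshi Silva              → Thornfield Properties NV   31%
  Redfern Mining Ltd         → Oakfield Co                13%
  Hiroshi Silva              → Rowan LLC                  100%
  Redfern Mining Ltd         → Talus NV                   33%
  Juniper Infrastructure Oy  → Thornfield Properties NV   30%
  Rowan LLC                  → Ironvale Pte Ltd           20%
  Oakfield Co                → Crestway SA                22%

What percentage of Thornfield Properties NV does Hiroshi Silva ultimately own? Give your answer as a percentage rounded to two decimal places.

83.83%

Hiroshi reaches Thornfield along 7 paths.
Direct stake: 31% = 31%.
Via Oakfield → Juniper: 70% × 25% × 30% = 5.25%.
Via Redfern → Oakfield → Juniper: 80% × 13% × 25% × 30% = 0.78%.
Via Redfern → Talus → Juniper: 80% × 33% × 61% × 30% = 4.8312%.
Via Talus → Juniper: 58% × 61% × 30% = 10.614%.
Via Oakfield: 70% × 39% = 27.3%.
Via Redfern → Oakfield: 80% × 13% × 39% = 4.056%.
Total: 31% + 5.25% + 0.78% + 4.8312% + 10.614% + 27.3% + 4.056% = 83.8312%.
Rounded: 83.83%.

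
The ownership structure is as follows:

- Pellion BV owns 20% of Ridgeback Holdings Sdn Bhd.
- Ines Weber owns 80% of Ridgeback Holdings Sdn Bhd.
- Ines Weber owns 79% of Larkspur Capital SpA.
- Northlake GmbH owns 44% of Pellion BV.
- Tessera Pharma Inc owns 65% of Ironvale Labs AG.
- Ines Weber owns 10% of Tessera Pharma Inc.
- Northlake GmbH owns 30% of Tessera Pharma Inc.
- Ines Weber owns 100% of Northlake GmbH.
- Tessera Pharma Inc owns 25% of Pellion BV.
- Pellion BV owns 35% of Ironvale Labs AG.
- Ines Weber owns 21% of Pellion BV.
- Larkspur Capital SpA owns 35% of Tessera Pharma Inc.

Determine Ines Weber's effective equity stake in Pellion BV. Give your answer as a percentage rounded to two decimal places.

81.91%

Ines reaches Pellion along 5 paths.
Direct stake: 21% = 21%.
Via Larkspur → Tessera: 79% × 35% × 25% = 6.9125%.
Via Tessera: 10% × 25% = 2.5%.
Via Northlake → Tessera: 100% × 30% × 25% = 7.5%.
Via Northlake: 100% × 44% = 44%.
Total: 21% + 6.9125% + 2.5% + 7.5% + 44% = 81.9125%.
Rounded: 81.91%.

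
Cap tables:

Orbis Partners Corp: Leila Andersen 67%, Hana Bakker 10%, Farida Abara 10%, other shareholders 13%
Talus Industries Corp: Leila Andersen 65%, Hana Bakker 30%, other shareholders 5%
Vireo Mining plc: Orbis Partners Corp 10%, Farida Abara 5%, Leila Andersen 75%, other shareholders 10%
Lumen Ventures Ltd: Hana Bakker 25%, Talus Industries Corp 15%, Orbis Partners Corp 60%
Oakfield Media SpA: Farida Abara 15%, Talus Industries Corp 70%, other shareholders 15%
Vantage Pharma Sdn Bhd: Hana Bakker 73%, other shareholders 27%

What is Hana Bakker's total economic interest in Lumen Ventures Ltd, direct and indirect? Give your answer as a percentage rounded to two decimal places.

35.50%

Hana reaches Lumen along 3 paths.
Direct stake: 25% = 25%.
Via Talus: 30% × 15% = 4.5%.
Via Orbis: 10% × 60% = 6%.
Total: 25% + 4.5% + 6% = 35.5%.
Rounded: 35.50%.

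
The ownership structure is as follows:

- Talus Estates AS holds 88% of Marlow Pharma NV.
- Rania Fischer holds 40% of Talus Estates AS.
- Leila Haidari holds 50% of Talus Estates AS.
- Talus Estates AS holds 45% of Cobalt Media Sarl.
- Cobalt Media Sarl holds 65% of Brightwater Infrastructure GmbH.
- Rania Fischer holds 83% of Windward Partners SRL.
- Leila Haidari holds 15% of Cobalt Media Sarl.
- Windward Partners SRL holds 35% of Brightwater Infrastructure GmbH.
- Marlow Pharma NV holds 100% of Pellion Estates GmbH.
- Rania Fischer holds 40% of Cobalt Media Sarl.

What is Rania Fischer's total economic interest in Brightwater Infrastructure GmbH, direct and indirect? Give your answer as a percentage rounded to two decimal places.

Rania reaches Brightwater along 3 paths.
Via Cobalt: 40% × 65% = 26%.
Via Talus → Cobalt: 40% × 45% × 65% = 11.7%.
Via Windward: 83% × 35% = 29.05%.
Total: 26% + 11.7% + 29.05% = 66.75%.

66.75%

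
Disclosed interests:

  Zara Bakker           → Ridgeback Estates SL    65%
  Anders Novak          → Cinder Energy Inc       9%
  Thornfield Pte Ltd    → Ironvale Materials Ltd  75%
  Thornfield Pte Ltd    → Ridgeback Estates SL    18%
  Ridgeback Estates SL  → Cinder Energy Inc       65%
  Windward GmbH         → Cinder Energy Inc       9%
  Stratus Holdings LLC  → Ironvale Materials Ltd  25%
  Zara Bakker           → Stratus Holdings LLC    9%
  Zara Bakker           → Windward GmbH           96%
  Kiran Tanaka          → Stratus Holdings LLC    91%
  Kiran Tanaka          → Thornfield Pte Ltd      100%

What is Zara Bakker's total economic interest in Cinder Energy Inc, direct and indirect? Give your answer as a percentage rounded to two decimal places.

50.89%

Zara reaches Cinder along 2 paths.
Via Ridgeback: 65% × 65% = 42.25%.
Via Windward: 96% × 9% = 8.64%.
Total: 42.25% + 8.64% = 50.89%.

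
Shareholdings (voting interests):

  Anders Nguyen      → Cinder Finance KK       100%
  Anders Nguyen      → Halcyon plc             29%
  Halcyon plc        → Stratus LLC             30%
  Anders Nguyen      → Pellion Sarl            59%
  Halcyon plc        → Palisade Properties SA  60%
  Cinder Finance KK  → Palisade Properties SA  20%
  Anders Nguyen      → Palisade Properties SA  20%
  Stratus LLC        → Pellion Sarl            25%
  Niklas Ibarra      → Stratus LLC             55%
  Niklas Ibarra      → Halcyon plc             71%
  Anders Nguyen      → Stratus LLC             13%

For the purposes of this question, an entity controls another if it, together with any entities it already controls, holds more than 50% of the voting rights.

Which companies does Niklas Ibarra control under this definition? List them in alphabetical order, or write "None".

Halcyon plc, Palisade Properties SA, Stratus LLC

Niklas holds 71% of Halcyon, so Niklas controls Halcyon.
Niklas and Halcyon together hold 55% + 30% = 85% of Stratus, so Niklas controls Stratus.
Halcyon holds 60% of Palisade, so Niklas controls Palisade.
No other company's threshold is met.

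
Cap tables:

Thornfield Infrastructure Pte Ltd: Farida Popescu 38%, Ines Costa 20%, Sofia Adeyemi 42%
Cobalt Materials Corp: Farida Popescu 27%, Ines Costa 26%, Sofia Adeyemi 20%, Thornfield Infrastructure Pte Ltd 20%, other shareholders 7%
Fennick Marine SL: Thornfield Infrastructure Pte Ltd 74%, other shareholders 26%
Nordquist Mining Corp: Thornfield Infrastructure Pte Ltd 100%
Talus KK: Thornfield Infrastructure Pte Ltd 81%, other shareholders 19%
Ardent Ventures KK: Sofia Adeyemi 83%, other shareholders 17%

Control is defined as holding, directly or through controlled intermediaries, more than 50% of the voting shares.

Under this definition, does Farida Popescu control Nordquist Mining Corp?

Farida's largest direct stake is 38% in Thornfield, which does not meet the threshold, so Farida controls no company.
Neither Farida nor any entity Farida controls holds any voting interest in Nordquist.
So Farida does not control Nordquist.

No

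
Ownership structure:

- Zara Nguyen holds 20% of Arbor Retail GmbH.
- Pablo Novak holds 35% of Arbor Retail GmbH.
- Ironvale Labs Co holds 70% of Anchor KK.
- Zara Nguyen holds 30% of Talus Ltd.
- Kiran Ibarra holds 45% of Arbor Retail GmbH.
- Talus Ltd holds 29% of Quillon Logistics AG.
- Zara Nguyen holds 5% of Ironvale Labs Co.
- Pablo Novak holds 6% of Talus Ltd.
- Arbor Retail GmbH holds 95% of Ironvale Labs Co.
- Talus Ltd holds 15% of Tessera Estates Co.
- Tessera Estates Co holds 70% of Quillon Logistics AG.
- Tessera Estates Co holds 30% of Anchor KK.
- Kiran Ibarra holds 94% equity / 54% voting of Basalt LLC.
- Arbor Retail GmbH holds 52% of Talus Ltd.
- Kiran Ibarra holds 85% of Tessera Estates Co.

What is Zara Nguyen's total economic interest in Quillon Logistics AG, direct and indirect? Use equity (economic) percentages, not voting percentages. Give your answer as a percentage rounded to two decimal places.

Zara reaches Quillon along 4 paths.
Via Arbor → Talus: 20% × 52% × 29% = 3.016%.
Via Talus: 30% × 29% = 8.7%.
Via Arbor → Talus → Tessera: 20% × 52% × 15% × 70% = 1.092%.
Via Talus → Tessera: 30% × 15% × 70% = 3.15%.
Total: 3.016% + 8.7% + 1.092% + 3.15% = 15.958%.
Rounded: 15.96%.

15.96%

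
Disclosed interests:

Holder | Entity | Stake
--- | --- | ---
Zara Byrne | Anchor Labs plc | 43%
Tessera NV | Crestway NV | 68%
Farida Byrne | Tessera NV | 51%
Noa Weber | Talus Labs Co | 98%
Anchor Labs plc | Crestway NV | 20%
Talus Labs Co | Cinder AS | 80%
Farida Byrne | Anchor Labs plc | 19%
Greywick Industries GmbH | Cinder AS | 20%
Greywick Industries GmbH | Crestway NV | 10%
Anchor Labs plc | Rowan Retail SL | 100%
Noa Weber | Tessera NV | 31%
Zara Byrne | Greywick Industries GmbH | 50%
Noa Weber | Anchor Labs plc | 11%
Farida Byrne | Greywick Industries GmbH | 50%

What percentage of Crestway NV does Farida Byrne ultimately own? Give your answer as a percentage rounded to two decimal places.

43.48%

Farida reaches Crestway along 3 paths.
Via Anchor: 19% × 20% = 3.8%.
Via Greywick: 50% × 10% = 5%.
Via Tessera: 51% × 68% = 34.68%.
Total: 3.8% + 5% + 34.68% = 43.48%.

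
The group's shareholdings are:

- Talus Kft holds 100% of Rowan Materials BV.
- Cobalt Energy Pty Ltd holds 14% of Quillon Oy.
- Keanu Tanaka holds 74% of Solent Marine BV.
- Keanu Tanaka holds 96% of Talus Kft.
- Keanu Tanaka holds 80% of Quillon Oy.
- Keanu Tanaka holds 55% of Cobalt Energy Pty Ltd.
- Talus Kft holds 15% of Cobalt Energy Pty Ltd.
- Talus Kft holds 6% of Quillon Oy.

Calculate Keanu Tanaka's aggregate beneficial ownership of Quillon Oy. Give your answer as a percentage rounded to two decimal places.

95.48%

Keanu reaches Quillon along 4 paths.
Via Cobalt: 55% × 14% = 7.7%.
Via Talus → Cobalt: 96% × 15% × 14% = 2.016%.
Via Talus: 96% × 6% = 5.76%.
Direct stake: 80% = 80%.
Total: 7.7% + 2.016% + 5.76% + 80% = 95.476%.
Rounded: 95.48%.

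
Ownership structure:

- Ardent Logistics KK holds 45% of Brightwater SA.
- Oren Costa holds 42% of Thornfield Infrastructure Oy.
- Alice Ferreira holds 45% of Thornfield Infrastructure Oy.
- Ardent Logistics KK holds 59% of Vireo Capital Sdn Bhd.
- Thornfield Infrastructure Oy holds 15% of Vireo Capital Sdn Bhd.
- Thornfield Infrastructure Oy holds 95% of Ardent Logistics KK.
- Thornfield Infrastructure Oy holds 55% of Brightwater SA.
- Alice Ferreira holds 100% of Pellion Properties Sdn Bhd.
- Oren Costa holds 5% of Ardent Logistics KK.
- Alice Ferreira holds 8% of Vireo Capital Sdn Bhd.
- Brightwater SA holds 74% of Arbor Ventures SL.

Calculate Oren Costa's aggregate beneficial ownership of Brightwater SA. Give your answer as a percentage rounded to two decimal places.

43.31%

Oren reaches Brightwater along 3 paths.
Via Thornfield: 42% × 55% = 23.1%.
Via Ardent: 5% × 45% = 2.25%.
Via Thornfield → Ardent: 42% × 95% × 45% = 17.955%.
Total: 23.1% + 2.25% + 17.955% = 43.305%.
Rounded: 43.31%.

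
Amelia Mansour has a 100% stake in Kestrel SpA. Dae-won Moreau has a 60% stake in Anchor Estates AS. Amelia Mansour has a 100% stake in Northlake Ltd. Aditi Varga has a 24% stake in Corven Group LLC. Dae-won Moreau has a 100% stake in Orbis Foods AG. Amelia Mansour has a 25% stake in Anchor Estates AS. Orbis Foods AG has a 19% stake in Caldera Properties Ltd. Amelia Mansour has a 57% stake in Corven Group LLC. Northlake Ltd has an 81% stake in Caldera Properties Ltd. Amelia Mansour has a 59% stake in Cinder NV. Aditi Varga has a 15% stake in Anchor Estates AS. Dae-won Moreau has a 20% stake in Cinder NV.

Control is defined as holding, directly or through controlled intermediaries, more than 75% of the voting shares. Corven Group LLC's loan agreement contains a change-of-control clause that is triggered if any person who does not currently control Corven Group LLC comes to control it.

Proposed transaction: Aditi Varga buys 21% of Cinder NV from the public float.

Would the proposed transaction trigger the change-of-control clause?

The purchase changes only Aditi's holdings, so Aditi is the only person who could newly come to control Corven.
Aditi's largest direct stake is 24% in Corven, which does not meet the threshold, so Aditi controls no company.
In Corven, Aditi's side holds only 24%, not > 75%.
So before the transaction, Aditi does not control Corven.
After the purchase, Aditi holds 21% of Cinder directly.
Aditi's side now holds 21% of Cinder, not > 75%, so Aditi still does not control Cinder.
After the transaction, Aditi's side holds 24% of Corven, not > 75%, so Aditi still does not control Corven.
No new person acquires control, so the clause is not triggered.

No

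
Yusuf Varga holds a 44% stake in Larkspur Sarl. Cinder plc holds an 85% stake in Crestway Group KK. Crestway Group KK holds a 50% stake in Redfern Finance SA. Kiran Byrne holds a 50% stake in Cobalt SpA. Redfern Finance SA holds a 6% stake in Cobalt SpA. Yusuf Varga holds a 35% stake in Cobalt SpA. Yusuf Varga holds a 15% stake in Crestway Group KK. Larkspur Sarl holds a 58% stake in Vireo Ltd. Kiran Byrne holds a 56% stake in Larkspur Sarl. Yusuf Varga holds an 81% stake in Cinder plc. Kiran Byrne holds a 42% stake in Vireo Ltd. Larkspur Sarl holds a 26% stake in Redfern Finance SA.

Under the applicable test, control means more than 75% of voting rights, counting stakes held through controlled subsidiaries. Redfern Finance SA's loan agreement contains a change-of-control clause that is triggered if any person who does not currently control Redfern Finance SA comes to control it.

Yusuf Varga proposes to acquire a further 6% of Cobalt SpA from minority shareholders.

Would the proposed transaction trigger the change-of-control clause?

No

The purchase changes only Yusuf's holdings, so Yusuf is the only person who could newly come to control Redfern.
Yusuf holds 81% of Cinder, so Yusuf controls Cinder.
Cinder and Yusuf together hold 85% + 15% = 100% of Crestway, so Yusuf controls Crestway.
In Redfern, Yusuf's side holds only 50%, not > 75%.
So before the transaction, Yusuf does not control Redfern.
After the purchase, Yusuf's direct stake in Cobalt rises to 35% + 6% = 41%.
Yusuf's side now holds 41% of Cobalt, not > 75%, so Yusuf still does not control Cobalt.
After the transaction, Yusuf's side holds 50% of Redfern, not > 75%, so Yusuf still does not control Redfern.
No new person acquires control, so the clause is not triggered.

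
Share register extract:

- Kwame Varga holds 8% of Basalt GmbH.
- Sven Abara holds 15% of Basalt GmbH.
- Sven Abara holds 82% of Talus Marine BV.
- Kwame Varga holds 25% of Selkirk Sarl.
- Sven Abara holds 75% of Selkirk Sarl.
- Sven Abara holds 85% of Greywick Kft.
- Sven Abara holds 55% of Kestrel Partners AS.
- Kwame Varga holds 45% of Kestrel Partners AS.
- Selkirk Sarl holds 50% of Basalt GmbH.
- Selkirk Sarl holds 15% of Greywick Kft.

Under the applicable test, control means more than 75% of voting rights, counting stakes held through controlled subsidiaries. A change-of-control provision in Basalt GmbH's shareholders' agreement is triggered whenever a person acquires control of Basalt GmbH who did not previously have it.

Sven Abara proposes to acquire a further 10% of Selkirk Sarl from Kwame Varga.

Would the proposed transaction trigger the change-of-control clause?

No

The purchase adds only to Sven's holdings (Kwame's stake shrinks), so Sven is the only person who could newly come to control Basalt.
Sven holds 82% of Talus, so Sven controls Talus.
Sven holds 85% of Greywick, so Sven controls Greywick.
In Basalt, Sven's side holds only 15%, not > 75%.
So before the transaction, Sven does not control Basalt.
After the purchase, Sven's direct stake in Selkirk rises to 75% + 10% = 85%, and Kwame's stake falls to 15%.
Sven holds 85% of Selkirk, so Sven controls Selkirk.
Sven and Selkirk together hold 85% + 15% = 100% of Greywick, so Sven controls Greywick.
After the transaction, Sven's side holds 15% + 50% = 65% of Basalt, not > 75%, so Sven still does not control Basalt.
No new person acquires control, so the clause is not triggered.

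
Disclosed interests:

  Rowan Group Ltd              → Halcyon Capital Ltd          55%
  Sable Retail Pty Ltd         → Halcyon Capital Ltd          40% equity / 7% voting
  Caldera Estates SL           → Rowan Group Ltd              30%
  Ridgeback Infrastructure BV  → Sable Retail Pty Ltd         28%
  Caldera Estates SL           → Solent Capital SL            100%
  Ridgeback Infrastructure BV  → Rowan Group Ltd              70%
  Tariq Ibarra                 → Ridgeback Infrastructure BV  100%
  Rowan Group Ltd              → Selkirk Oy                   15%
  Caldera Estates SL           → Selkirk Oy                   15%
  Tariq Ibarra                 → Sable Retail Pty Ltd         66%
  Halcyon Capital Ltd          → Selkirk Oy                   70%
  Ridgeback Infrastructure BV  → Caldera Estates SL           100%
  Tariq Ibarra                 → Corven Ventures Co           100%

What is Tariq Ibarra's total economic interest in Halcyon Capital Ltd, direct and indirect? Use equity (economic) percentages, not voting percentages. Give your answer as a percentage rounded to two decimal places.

Tariq reaches Halcyon along 4 paths.
Via Ridgeback → Sable: 100% × 28% × 40% = 11.2%.
Via Sable: 66% × 40% = 26.4%.
Via Ridgeback → Rowan: 100% × 70% × 55% = 38.5%.
Via Ridgeback → Caldera → Rowan: 100% × 100% × 30% × 55% = 16.5%.
Total: 11.2% + 26.4% + 38.5% + 16.5% = 92.6%.
Rounded: 92.60%.

92.60%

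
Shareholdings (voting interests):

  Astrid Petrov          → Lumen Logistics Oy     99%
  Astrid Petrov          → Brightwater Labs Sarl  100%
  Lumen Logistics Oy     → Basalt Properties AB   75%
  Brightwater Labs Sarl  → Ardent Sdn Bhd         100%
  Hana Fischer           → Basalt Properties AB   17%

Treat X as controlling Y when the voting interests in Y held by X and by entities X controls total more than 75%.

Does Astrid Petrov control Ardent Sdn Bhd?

Yes

Astrid holds 100% of Brightwater, so Astrid controls Brightwater.
Brightwater holds 100% of Ardent, so Astrid controls Ardent.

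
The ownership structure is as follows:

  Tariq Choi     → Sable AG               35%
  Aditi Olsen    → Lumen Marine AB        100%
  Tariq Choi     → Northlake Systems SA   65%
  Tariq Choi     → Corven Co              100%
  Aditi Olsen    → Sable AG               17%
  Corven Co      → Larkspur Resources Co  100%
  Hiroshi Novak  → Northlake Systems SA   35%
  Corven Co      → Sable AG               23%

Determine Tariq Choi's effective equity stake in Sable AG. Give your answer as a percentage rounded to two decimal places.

58.00%

Tariq reaches Sable along 2 paths.
Direct stake: 35% = 35%.
Via Corven: 100% × 23% = 23%.
Total: 35% + 23% = 58%.
Rounded: 58.00%.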